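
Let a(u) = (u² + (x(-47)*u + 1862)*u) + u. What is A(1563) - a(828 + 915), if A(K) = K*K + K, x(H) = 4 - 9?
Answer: 11349519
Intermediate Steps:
x(H) = -5
A(K) = K + K² (A(K) = K² + K = K + K²)
a(u) = u + u² + u*(1862 - 5*u) (a(u) = (u² + (-5*u + 1862)*u) + u = (u² + (1862 - 5*u)*u) + u = (u² + u*(1862 - 5*u)) + u = u + u² + u*(1862 - 5*u))
A(1563) - a(828 + 915) = 1563*(1 + 1563) - (828 + 915)*(1863 - 4*(828 + 915)) = 1563*1564 - 1743*(1863 - 4*1743) = 2444532 - 1743*(1863 - 6972) = 2444532 - 1743*(-5109) = 2444532 - 1*(-8904987) = 2444532 + 8904987 = 11349519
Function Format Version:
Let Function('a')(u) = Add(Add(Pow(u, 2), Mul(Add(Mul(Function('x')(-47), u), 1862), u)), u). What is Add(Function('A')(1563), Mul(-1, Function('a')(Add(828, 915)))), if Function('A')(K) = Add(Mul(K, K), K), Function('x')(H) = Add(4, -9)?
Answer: 11349519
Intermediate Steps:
Function('x')(H) = -5
Function('A')(K) = Add(K, Pow(K, 2)) (Function('A')(K) = Add(Pow(K, 2), K) = Add(K, Pow(K, 2)))
Function('a')(u) = Add(u, Pow(u, 2), Mul(u, Add(1862, Mul(-5, u)))) (Function('a')(u) = Add(Add(Pow(u, 2), Mul(Add(Mul(-5, u), 1862), u)), u) = Add(Add(Pow(u, 2), Mul(Add(1862, Mul(-5, u)), u)), u) = Add(Add(Pow(u, 2), Mul(u, Add(1862, Mul(-5, u)))), u) = Add(u, Pow(u, 2), Mul(u, Add(1862, Mul(-5, u)))))
Add(Function('A')(1563), Mul(-1, Function('a')(Add(828, 915)))) = Add(Mul(1563, Add(1, 1563)), Mul(-1, Mul(Add(828, 915), Add(1863, Mul(-4, Add(828, 915)))))) = Add(Mul(1563, 1564), Mul(-1, Mul(1743, Add(1863, Mul(-4, 1743))))) = Add(2444532, Mul(-1, Mul(1743, Add(1863, -6972)))) = Add(2444532, Mul(-1, Mul(1743, -5109))) = Add(2444532, Mul(-1, -8904987)) = Add(2444532, 8904987) = 11349519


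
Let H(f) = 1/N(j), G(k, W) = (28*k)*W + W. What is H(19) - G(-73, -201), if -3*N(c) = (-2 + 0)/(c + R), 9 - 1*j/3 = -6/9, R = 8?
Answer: -821175/2 ≈ -4.1059e+5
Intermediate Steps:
j = 29 (j = 27 - (-18)/9 = 27 - 3*(-2/3) = 27 + 2 = 29)
G(k, W) = W + 28*W*k (G(k, W) = 28*W*k + W = W + 28*W*k)
N(c) = 2/(3*(8 + c)) (N(c) = -(-2 + 0)/(3*(c + 8)) = -(-2)/(3*(8 + c)) = 2/(3*(8 + c)))
H(f) = 111/2 (H(f) = 1/(2/(3*(8 + 29))) = 1/((2/3)/37) = 1/((2/3)*(1/37)) = 1/(2/111) = 111/2)
H(19) - G(-73, -201) = 111/2 - (-201)*(1 + 28*(-73)) = 111/2 - (-201)*(1 - 2044) = 111/2 - (-201)*(-2043) = 111/2 - 1*410643 = 111/2 - 410643 = -821175/2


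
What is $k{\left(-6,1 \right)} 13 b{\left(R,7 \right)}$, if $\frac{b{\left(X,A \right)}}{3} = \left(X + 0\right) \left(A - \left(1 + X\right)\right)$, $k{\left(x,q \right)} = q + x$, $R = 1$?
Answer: $-975$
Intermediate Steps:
$b{\left(X,A \right)} = 3 X \left(-1 + A - X\right)$ ($b{\left(X,A \right)} = 3 \left(X + 0\right) \left(A - \left(1 + X\right)\right) = 3 X \left(-1 + A - X\right)$)
$k{\left(-6,1 \right)} 13 b{\left(R,7 \right)} = \left(1 - 6\right) 13 \cdot 3 \cdot 1 \left(-1 + 7 - 1\right) = \left(-5\right) 13 \cdot 3 \cdot 1 \left(-1 + 7 - 1\right) = - 65 \cdot 3 \cdot 1 \cdot 5 = \left(-65\right) 15 = -975$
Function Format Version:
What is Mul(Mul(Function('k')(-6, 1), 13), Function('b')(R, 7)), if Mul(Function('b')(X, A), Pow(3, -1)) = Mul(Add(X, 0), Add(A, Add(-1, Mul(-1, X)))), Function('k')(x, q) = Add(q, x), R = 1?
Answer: -975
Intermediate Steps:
Function('b')(X, A) = Mul(3, X, Add(-1, A, Mul(-1, X))) (Function('b')(X, A) = Mul(3, Mul(Add(X, 0), Add(A, Add(-1, Mul(-1, X))))) = Mul(3, Mul(X, Add(-1, A, Mul(-1, X)))) = Mul(3, X, Add(-1, A, Mul(-1, X))))
Mul(Mul(Function('k')(-6, 1), 13), Function('b')(R, 7)) = Mul(Mul(Add(1, -6), 13), Mul(3, 1, Add(-1, 7, Mul(-1, 1)))) = Mul(Mul(-5, 13), Mul(3, 1, Add(-1, 7, -1))) = Mul(-65, Mul(3, 1, 5)) = Mul(-65, 15) = -975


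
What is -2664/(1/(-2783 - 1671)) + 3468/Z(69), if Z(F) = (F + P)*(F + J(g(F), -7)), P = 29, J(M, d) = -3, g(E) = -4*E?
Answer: 6395481073/539 ≈ 1.1865e+7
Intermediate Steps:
Z(F) = (-3 + F)*(29 + F) (Z(F) = (F + 29)*(F - 3) = (29 + F)*(-3 + F) = (-3 + F)*(29 + F))
-2664/(1/(-2783 - 1671)) + 3468/Z(69) = -2664/(1/(-2783 - 1671)) + 3468/(-87 + 69² + 26*69) = -2664/(1/(-4454)) + 3468/(-87 + 4761 + 1794) = -2664/(-1/4454) + 3468/6468 = -2664*(-4454) + 3468*(1/6468) = 11865456 + 289/539 = 6395481073/539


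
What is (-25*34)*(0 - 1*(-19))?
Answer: -16150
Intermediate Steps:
(-25*34)*(0 - 1*(-19)) = -850*(0 + 19) = -850*19 = -16150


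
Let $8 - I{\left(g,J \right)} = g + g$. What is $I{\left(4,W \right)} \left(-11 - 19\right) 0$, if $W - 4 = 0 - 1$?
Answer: $0$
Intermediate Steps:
$W = 3$ ($W = 4 + \left(0 - 1\right) = 4 - 1 = 3$)
$I{\left(g,J \right)} = 8 - 2 g$ ($I{\left(g,J \right)} = 8 - \left(g + g\right) = 8 - 2 g$)
$I{\left(4,W \right)} \left(-11 - 19\right) 0 = \left(8 - 8\right) \left(-11 - 19\right) 0 = 0 \left(-30\right) 0 = 0 \cdot 0 = 0$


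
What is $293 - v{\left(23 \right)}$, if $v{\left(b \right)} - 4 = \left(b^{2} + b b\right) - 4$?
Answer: $-765$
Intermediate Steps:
$v{\left(b \right)} = 2 b^{2}$ ($v{\left(b \right)} = 4 - \left(4 - b^{2} - b b\right) = 4 + \left(\left(b^{2} + b^{2}\right) - 4\right) = 4 + \left(2 b^{2} - 4\right) = 4 + \left(-4 + 2 b^{2}\right) = 2 b^{2}$)
$293 - v{\left(23 \right)} = 293 - 2 \cdot 23^{2} = 293 - 2 \cdot 529 = 293 - 1058 = -765$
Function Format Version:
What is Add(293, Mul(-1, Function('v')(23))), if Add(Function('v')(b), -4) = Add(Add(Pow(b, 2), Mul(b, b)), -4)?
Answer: -765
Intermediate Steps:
Function('v')(b) = Mul(2, Pow(b, 2)) (Function('v')(b) = Add(4, Add(Add(Pow(b, 2), Mul(b, b)), -4)) = Add(4, Add(Add(Pow(b, 2), Pow(b, 2)), -4)) = Add(4, Add(Mul(2, Pow(b, 2)), -4)) = Add(4, Add(-4, Mul(2, Pow(b, 2)))) = Mul(2, Pow(b, 2)))
Add(293, Mul(-1, Function('v')(23))) = Add(293, Mul(-1, Mul(2, Pow(23, 2)))) = Add(293, Mul(-1, Mul(2, 529))) = Add(293, Mul(-1, 1058)) = Add(293, -1058) = -765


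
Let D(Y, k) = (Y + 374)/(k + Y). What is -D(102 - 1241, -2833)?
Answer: -255/1324 ≈ -0.19260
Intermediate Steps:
D(Y, k) = (374 + Y)/(Y + k)
-D(102 - 1241, -2833) = -(374 + (102 - 1241))/((102 - 1241) - 2833) = -(374 - 1139)/(-1139 - 2833) = -(-765)/(-3972) = -(-1)*(-765)/3972 = -1*255/1324 = -255/1324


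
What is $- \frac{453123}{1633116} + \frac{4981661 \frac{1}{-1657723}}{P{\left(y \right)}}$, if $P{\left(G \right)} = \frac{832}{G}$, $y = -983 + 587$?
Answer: $\frac{54098974595391}{46925735217712} \approx 1.1529$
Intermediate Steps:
$y = -396$
$- \frac{453123}{1633116} + \frac{4981661 \frac{1}{-1657723}}{P{\left(y \right)}} = - \frac{453123}{1633116} + \frac{4981661 \frac{1}{-1657723}}{832 \frac{1}{-396}} = \left(-453123\right) \frac{1}{1633116} + \frac{4981661 \left(- \frac{1}{1657723}\right)}{832 \left(- \frac{1}{396}\right)} = - \frac{151041}{544372} - \frac{4981661}{1657723 \left(- \frac{208}{99}\right)} = - \frac{151041}{544372} - - \frac{493184439}{344806384} = - \frac{151041}{544372} + \frac{493184439}{344806384} = \frac{54098974595391}{46925735217712}$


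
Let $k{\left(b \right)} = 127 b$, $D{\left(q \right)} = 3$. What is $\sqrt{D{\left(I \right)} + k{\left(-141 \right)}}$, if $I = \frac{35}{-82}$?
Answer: $4 i \sqrt{1119} \approx 133.81 i$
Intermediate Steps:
$I = - \frac{35}{82}$ ($I = 35 \left(- \frac{1}{82}\right) = - \frac{35}{82} \approx -0.42683$)
$\sqrt{D{\left(I \right)} + k{\left(-141 \right)}} = \sqrt{3 + 127 \left(-141\right)} = \sqrt{3 - 17907} = \sqrt{-17904} = 4 i \sqrt{1119}$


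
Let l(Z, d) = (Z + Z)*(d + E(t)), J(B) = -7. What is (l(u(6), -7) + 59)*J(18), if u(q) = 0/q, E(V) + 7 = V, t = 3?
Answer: -413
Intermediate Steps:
E(V) = -7 + V
u(q) = 0
l(Z, d) = 2*Z*(-4 + d) (l(Z, d) = (Z + Z)*(d + (-7 + 3)) = (2*Z)*(d - 4) = (2*Z)*(-4 + d) = 2*Z*(-4 + d))
(l(u(6), -7) + 59)*J(18) = (2*0*(-4 - 7) + 59)*(-7) = (2*0*(-11) + 59)*(-7) = (0 + 59)*(-7) = 59*(-7) = -413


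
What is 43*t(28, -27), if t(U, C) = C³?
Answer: -846369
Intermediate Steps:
43*t(28, -27) = 43*(-27)³ = 43*(-19683) = -846369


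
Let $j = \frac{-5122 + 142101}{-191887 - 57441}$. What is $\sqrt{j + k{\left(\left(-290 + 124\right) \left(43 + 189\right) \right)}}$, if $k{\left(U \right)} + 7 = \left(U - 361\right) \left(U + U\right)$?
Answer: $\frac{\sqrt{11633121119677649923}}{62332} \approx 54719.0$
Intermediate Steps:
$j = - \frac{136979}{249328}$ ($j = \frac{136979}{-249328} = 136979 \left(- \frac{1}{249328}\right) = - \frac{136979}{249328} \approx -0.54939$)
$k{\left(U \right)} = -7 + 2 U \left(-361 + U\right)$ ($k{\left(U \right)} = -7 + \left(U - 361\right) \left(U + U\right) = -7 + \left(-361 + U\right) 2 U = -7 + 2 U \left(-361 + U\right)$)
$\sqrt{j + k{\left(\left(-290 + 124\right) \left(43 + 189\right) \right)}} = \sqrt{- \frac{136979}{249328} - \left(7 - 2 \left(-290 + 124\right)^{2} \left(43 + 189\right)^{2} + 722 \left(-290 + 124\right) \left(43 + 189\right)\right)} = \sqrt{- \frac{136979}{249328} - \left(7 - 2966348288 + 722 \left(-166\right) 232\right)} = \sqrt{- \frac{136979}{249328} - \left(-27805657 - 2966348288\right)} = \sqrt{- \frac{136979}{249328} + \left(-7 + 27805664 + 2 \cdot 1483174144\right)} = \sqrt{- \frac{136979}{249328} + \left(-7 + 27805664 + 2966348288\right)} = \sqrt{- \frac{136979}{249328} + 2994153945} = \sqrt{\frac{746526414661981}{249328}} = \frac{\sqrt{11633121119677649923}}{62332}$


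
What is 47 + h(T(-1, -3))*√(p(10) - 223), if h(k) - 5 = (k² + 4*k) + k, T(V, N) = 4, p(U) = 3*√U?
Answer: 47 + 41*√(-223 + 3*√10) ≈ 47.0 + 599.1*I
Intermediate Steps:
h(k) = 5 + k² + 5*k (h(k) = 5 + ((k² + 4*k) + k) = 5 + (k² + 5*k) = 5 + k² + 5*k)
47 + h(T(-1, -3))*√(p(10) - 223) = 47 + (5 + 4² + 5*4)*√(3*√10 - 223) = 47 + (5 + 16 + 20)*√(-223 + 3*√10) = 47 + 41*√(-223 + 3*√10)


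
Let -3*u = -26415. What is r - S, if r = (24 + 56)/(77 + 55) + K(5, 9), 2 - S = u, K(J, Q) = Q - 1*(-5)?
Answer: 290981/33 ≈ 8817.6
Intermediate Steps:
K(J, Q) = 5 + Q (K(J, Q) = Q + 5 = 5 + Q)
u = 8805 (u = -1/3*(-26415) = 8805)
S = -8803 (S = 2 - 1*8805 = 2 - 8805 = -8803)
r = 482/33 (r = (24 + 56)/(77 + 55) + (5 + 9) = 80/132 + 14 = (1/132)*80 + 14 = 20/33 + 14 = 482/33 ≈ 14.606)
r - S = 482/33 - 1*(-8803) = 482/33 + 8803 = 290981/33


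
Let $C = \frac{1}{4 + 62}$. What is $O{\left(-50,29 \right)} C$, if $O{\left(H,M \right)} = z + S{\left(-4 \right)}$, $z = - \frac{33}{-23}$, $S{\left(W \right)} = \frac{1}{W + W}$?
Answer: $\frac{241}{12144} \approx 0.019845$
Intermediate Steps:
$S{\left(W \right)} = \frac{1}{2 W}$
$z = \frac{33}{23}$ ($z = \left(-33\right) \left(- \frac{1}{23}\right) = \frac{33}{23} \approx 1.4348$)
$O{\left(H,M \right)} = \frac{241}{184}$ ($O{\left(H,M \right)} = \frac{33}{23} + \frac{1}{2 \left(-4\right)} = \frac{33}{23} + \frac{1}{2} \left(- \frac{1}{4}\right) = \frac{33}{23} - \frac{1}{8} = \frac{241}{184}$)
$C = \frac{1}{66} \approx 0.015152$
$O{\left(-50,29 \right)} C = \frac{241}{184} \cdot \frac{1}{66} = \frac{241}{12144}$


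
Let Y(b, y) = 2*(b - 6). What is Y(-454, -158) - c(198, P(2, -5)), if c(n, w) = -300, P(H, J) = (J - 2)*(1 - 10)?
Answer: -620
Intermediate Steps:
P(H, J) = 18 - 9*J (P(H, J) = (-2 + J)*(-9) = 18 - 9*J)
Y(b, y) = -12 + 2*b (Y(b, y) = 2*(-6 + b) = -12 + 2*b)
Y(-454, -158) - c(198, P(2, -5)) = (-12 + 2*(-454)) - 1*(-300) = (-12 - 908) + 300 = -920 + 300 = -620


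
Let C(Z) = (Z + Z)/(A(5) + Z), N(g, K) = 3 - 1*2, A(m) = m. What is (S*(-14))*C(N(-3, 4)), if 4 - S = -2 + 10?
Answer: 56/3 ≈ 18.667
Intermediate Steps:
N(g, K) = 1 (N(g, K) = 3 - 2 = 1)
S = -4 (S = 4 - (-2 + 10) = 4 - 1*8 = 4 - 8 = -4)
C(Z) = 2*Z/(5 + Z) (C(Z) = (Z + Z)/(5 + Z) = (2*Z)/(5 + Z) = 2*Z/(5 + Z))
(S*(-14))*C(N(-3, 4)) = (-4*(-14))*(2*1/(5 + 1)) = 56*(2*1/6) = 56*(2*1*(⅙)) = 56*(⅓) = 56/3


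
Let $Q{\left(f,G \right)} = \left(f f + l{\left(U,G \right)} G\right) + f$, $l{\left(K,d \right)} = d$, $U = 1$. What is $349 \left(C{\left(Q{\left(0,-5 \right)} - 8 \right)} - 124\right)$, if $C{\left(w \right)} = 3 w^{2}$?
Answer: $259307$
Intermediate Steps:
$Q{\left(f,G \right)} = f + G^{2} + f^{2}$ ($Q{\left(f,G \right)} = \left(f f + G G\right) + f = \left(f^{2} + G^{2}\right) + f = \left(G^{2} + f^{2}\right) + f = f + G^{2} + f^{2}$)
$349 \left(C{\left(Q{\left(0,-5 \right)} - 8 \right)} - 124\right) = 349 \left(3 \left(\left(0 + \left(-5\right)^{2} + 0^{2}\right) - 8\right)^{2} - 124\right) = 349 \left(3 \left(\left(0 + 25 + 0\right) - 8\right)^{2} - 124\right) = 349 \left(3 \left(25 - 8\right)^{2} - 124\right) = 349 \left(3 \cdot 17^{2} - 124\right) = 349 \left(3 \cdot 289 - 124\right) = 349 \left(867 - 124\right) = 349 \cdot 743 = 259307$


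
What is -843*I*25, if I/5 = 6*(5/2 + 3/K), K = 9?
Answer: -1791375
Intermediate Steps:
I = 85 (I = 5*(6*(5/2 + 3/9)) = 5*(6*(5*(½) + 3*(⅑))) = 5*(6*(5/2 + ⅓)) = 5*(6*(17/6)) = 5*17 = 85)
-843*I*25 = -843*85*25 = -71655*25 = -1791375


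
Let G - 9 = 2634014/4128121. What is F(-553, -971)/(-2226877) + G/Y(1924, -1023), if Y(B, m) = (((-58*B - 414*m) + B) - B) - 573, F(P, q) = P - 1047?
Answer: 2145111976882531/2862248143146184769 ≈ 0.00074945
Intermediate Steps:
F(P, q) = -1047 + P
G = 39787103/4128121 (G = 9 + 2634014/4128121 = 39787103/4128121 ≈ 9.6381)
Y(B, m) = -573 - 414*m - 58*B (Y(B, m) = (((-414*m - 58*B) + B) - B) - 573 = ((-414*m - 57*B) - B) - 573 = (-414*m - 58*B) - 573 = -573 - 414*m - 58*B)
F(-553, -971)/(-2226877) + G/Y(1924, -1023) = (-1047 - 553)/(-2226877) + 39787103/(4128121*(-573 - 414*(-1023) - 58*1924)) = -1600*(-1/2226877) + 39787103/(4128121*(-573 + 423522 - 111592)) = 1600/2226877 + (39787103/4128121)/311357 = 1600/2226877 + (39787103/4128121)*(1/311357) = 1600/2226877 + 39787103/1285319370197 = 2145111976882531/2862248143146184769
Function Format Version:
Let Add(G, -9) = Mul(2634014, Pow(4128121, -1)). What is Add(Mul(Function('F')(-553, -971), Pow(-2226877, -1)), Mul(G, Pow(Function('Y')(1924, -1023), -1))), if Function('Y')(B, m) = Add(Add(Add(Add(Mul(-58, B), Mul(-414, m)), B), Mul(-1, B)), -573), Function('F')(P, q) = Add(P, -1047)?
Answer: Rational(2145111976882531, 2862248143146184769) ≈ 0.00074945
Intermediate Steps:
Function('F')(P, q) = Add(-1047, P)
G = Rational(39787103, 4128121) (G = Add(9, Mul(2634014, Pow(4128121, -1))) = Add(9, Mul(2634014, Rational(1, 4128121))) = Add(9, Rational(2634014, 4128121)) = Rational(39787103, 4128121) ≈ 9.6381)
Function('Y')(B, m) = Add(-573, Mul(-414, m), Mul(-58, B)) (Function('Y')(B, m) = Add(Add(Add(Add(Mul(-414, m), Mul(-58, B)), B), Mul(-1, B)), -573) = Add(Add(Add(Mul(-414, m), Mul(-57, B)), Mul(-1, B)), -573) = Add(Add(Mul(-414, m), Mul(-58, B)), -573) = Add(-573, Mul(-414, m), Mul(-58, B)))
Add(Mul(Function('F')(-553, -971), Pow(-2226877, -1)), Mul(G, Pow(Function('Y')(1924, -1023), -1))) = Add(Mul(Add(-1047, -553), Pow(-2226877, -1)), Mul(Rational(39787103, 4128121), Pow(Add(-573, Mul(-414, -1023), Mul(-58, 1924)), -1))) = Add(Mul(-1600, Rational(-1, 2226877)), Mul(Rational(39787103, 4128121), Pow(Add(-573, 423522, -111592), -1))) = Add(Rational(1600, 2226877), Mul(Rational(39787103, 4128121), Pow(311357, -1))) = Add(Rational(1600, 2226877), Mul(Rational(39787103, 4128121), Rational(1, 311357))) = Add(Rational(1600, 2226877), Rational(39787103, 1285319370197)) = Rational(2145111976882531, 2862248143146184769)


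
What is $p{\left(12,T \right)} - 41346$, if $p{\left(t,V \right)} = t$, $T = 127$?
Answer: $-41334$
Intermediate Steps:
$p{\left(12,T \right)} - 41346 = 12 - 41346 = -41334$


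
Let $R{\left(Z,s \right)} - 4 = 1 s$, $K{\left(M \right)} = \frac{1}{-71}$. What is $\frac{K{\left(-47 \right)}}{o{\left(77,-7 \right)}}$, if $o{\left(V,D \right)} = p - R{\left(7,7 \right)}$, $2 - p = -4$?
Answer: $\frac{1}{355} \approx 0.0028169$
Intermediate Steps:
$K{\left(M \right)} = - \frac{1}{71}$
$p = 6$ ($p = 2 - -4 = 2 + 4 = 6$)
$R{\left(Z,s \right)} = 4 + s$ ($R{\left(Z,s \right)} = 4 + 1 s = 4 + s$)
$o{\left(V,D \right)} = -5$ ($o{\left(V,D \right)} = 6 - \left(4 + 7\right) = 6 - 11 = -5$)
$\frac{K{\left(-47 \right)}}{o{\left(77,-7 \right)}} = - \frac{1}{71 \left(-5\right)} = \left(- \frac{1}{71}\right) \left(- \frac{1}{5}\right) = \frac{1}{355}$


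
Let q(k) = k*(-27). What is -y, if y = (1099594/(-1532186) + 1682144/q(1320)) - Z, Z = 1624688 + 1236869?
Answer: 9766498229387014/3412944315 ≈ 2.8616e+6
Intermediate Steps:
q(k) = -27*k
Z = 2861557
y = -9766498229387014/3412944315 (y = (1099594/(-1532186) + 1682144/((-27*1320))) - 1*2861557 = (1099594*(-1/1532186) + 1682144/(-35640)) - 2861557 = (-549797/766093 + 1682144*(-1/35640)) - 2861557 = (-549797/766093 - 210268/4455) - 2861557 = -163534188559/3412944315 - 2861557 = -9766498229387014/3412944315 ≈ -2.8616e+6)
-y = -1*(-9766498229387014/3412944315) = 9766498229387014/3412944315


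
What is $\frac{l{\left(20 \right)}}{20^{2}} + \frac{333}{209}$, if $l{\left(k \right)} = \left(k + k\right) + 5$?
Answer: $\frac{28521}{16720} \approx 1.7058$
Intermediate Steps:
$l{\left(k \right)} = 5 + 2 k$ ($l{\left(k \right)} = 2 k + 5 = 5 + 2 k$)
$\frac{l{\left(20 \right)}}{20^{2}} + \frac{333}{209} = \frac{5 + 2 \cdot 20}{20^{2}} + \frac{333}{209} = \frac{5 + 40}{400} + 333 \cdot \frac{1}{209} = 45 \cdot \frac{1}{400} + \frac{333}{209} = \frac{9}{80} + \frac{333}{209} = \frac{28521}{16720}$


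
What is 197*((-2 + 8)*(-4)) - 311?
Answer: -5039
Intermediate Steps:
197*((-2 + 8)*(-4)) - 311 = 197*(6*(-4)) - 311 = 197*(-24) - 311 = -4728 - 311 = -5039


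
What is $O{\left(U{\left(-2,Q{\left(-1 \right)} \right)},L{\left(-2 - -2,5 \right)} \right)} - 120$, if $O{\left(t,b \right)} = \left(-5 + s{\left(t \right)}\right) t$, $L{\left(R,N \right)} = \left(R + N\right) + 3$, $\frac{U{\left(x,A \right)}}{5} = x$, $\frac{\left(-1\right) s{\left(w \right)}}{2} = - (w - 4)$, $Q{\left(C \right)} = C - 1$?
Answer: $210$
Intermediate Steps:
$Q{\left(C \right)} = -1 + C$
$s{\left(w \right)} = -8 + 2 w$ ($s{\left(w \right)} = - 2 \left(- (w - 4)\right) = - 2 \left(- (-4 + w)\right) = - 2 \left(4 - w\right) = -8 + 2 w$)
$U{\left(x,A \right)} = 5 x$
$L{\left(R,N \right)} = 3 + N + R$ ($L{\left(R,N \right)} = \left(N + R\right) + 3 = 3 + N + R$)
$O{\left(t,b \right)} = t \left(-13 + 2 t\right)$ ($O{\left(t,b \right)} = \left(-5 + \left(-8 + 2 t\right)\right) t = \left(-13 + 2 t\right) t = t \left(-13 + 2 t\right)$)
$O{\left(U{\left(-2,Q{\left(-1 \right)} \right)},L{\left(-2 - -2,5 \right)} \right)} - 120 = 5 \left(-2\right) \left(-13 + 2 \cdot 5 \left(-2\right)\right) - 120 = - 10 \left(-13 + 2 \left(-10\right)\right) - 120 = - 10 \left(-13 - 20\right) - 120 = \left(-10\right) \left(-33\right) - 120 = 330 - 120 = 210$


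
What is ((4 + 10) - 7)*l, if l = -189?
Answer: -1323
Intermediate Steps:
((4 + 10) - 7)*l = ((4 + 10) - 7)*(-189) = (14 - 7)*(-189) = 7*(-189) = -1323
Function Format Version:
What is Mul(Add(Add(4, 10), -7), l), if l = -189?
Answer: -1323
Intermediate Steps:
Mul(Add(Add(4, 10), -7), l) = Mul(Add(Add(4, 10), -7), -189) = Mul(Add(14, -7), -189) = Mul(7, -189) = -1323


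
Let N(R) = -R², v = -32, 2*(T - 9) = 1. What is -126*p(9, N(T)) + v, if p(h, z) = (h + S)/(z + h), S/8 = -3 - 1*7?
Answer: -46184/325 ≈ -142.10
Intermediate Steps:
T = 19/2 (T = 9 + (½)*1 = 9 + ½ = 19/2 ≈ 9.5000)
S = -80 (S = 8*(-3 - 1*7) = 8*(-3 - 7) = 8*(-10) = -80)
p(h, z) = (-80 + h)/(h + z) (p(h, z) = (h - 80)/(z + h) = (-80 + h)/(h + z))
-126*p(9, N(T)) + v = -126*(-80 + 9)/(9 - (19/2)²) - 32 = -126*(-71)/(9 - 1*361/4) - 32 = -126*(-71)/(9 - 361/4) - 32 = -126*(-71)/(-325/4) - 32 = -(-504)*(-71)/325 - 32 = -126*284/325 - 32 = -35784/325 - 32 = -46184/325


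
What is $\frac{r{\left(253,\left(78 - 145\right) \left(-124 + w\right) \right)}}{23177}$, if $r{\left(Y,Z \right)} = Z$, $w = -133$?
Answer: $\frac{17219}{23177} \approx 0.74294$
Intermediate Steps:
$\frac{r{\left(253,\left(78 - 145\right) \left(-124 + w\right) \right)}}{23177} = \frac{\left(78 - 145\right) \left(-124 - 133\right)}{23177} = \left(-67\right) \left(-257\right) \frac{1}{23177} = 17219 \cdot \frac{1}{23177} = \frac{17219}{23177}$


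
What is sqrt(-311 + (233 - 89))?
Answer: I*sqrt(167) ≈ 12.923*I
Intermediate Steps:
sqrt(-311 + (233 - 89)) = sqrt(-311 + 144) = sqrt(-167) = I*sqrt(167)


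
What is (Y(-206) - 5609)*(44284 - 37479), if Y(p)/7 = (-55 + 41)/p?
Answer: -3931098790/103 ≈ -3.8166e+7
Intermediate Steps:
Y(p) = -98/p (Y(p) = 7*((-55 + 41)/p) = 7*(-14/p) = -98/p)
(Y(-206) - 5609)*(44284 - 37479) = (-98/(-206) - 5609)*(44284 - 37479) = (-98*(-1/206) - 5609)*6805 = (49/103 - 5609)*6805 = -577678/103*6805 = -3931098790/103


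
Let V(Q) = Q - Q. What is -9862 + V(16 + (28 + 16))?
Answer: -9862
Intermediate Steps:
V(Q) = 0
-9862 + V(16 + (28 + 16)) = -9862 + 0 = -9862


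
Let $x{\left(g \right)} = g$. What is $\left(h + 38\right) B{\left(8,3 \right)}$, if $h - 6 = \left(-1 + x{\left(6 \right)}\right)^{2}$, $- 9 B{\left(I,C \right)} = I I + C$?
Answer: $- \frac{1541}{3} \approx -513.67$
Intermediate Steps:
$B{\left(I,C \right)} = - \frac{C}{9} - \frac{I^{2}}{9}$ ($B{\left(I,C \right)} = - \frac{I I + C}{9} = - \frac{I^{2} + C}{9} = - \frac{C + I^{2}}{9} = - \frac{C}{9} - \frac{I^{2}}{9}$)
$h = 31$ ($h = 6 + \left(-1 + 6\right)^{2} = 6 + 5^{2} = 6 + 25 = 31$)
$\left(h + 38\right) B{\left(8,3 \right)} = \left(31 + 38\right) \left(\left(- \frac{1}{9}\right) 3 - \frac{8^{2}}{9}\right) = 69 \left(- \frac{1}{3} - \frac{64}{9}\right) = 69 \left(- \frac{67}{9}\right) = - \frac{1541}{3}$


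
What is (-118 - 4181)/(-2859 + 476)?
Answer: 4299/2383 ≈ 1.8040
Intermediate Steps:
(-118 - 4181)/(-2859 + 476) = -4299/(-2383) = -4299*(-1/2383) = 4299/2383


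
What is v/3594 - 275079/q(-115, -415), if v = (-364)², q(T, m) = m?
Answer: 521809883/745755 ≈ 699.71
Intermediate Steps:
v = 132496
v/3594 - 275079/q(-115, -415) = 132496/3594 - 275079/(-415) = 132496*(1/3594) - 275079*(-1/415) = 66248/1797 + 275079/415 = 521809883/745755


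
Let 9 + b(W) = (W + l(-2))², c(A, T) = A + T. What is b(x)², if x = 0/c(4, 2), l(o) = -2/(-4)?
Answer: 1225/16 ≈ 76.563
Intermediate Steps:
l(o) = ½ (l(o) = -2*(-¼) = ½)
x = 0 (x = 0/(4 + 2) = 0/6 = 0*(⅙) = 0)
b(W) = -9 + (½ + W)² (b(W) = -9 + (W + ½)² = -9 + (½ + W)²)
b(x)² = (-35/4 + 0 + 0²)² = (-35/4 + 0 + 0)² = (-35/4)² = 1225/16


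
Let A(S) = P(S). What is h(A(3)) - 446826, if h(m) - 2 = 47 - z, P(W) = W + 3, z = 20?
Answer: -446797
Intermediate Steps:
P(W) = 3 + W
A(S) = 3 + S
h(m) = 29 (h(m) = 2 + (47 - 1*20) = 2 + (47 - 20) = 2 + 27 = 29)
h(A(3)) - 446826 = 29 - 446826 = -446797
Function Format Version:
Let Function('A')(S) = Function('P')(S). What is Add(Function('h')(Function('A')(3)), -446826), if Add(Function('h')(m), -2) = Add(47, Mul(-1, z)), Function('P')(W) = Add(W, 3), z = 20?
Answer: -446797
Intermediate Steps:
Function('P')(W) = Add(3, W)
Function('A')(S) = Add(3, S)
Function('h')(m) = 29 (Function('h')(m) = Add(2, Add(47, Mul(-1, 20))) = Add(2, Add(47, -20)) = Add(2, 27) = 29)
Add(Function('h')(Function('A')(3)), -446826) = Add(29, -446826) = -446797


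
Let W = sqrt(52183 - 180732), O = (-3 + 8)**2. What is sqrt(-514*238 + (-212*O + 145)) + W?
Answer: I*(sqrt(127487) + sqrt(128549)) ≈ 715.59*I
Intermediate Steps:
O = 25 (O = 5**2 = 25)
W = I*sqrt(128549) (W = sqrt(-128549) = I*sqrt(128549) ≈ 358.54*I)
sqrt(-514*238 + (-212*O + 145)) + W = sqrt(-514*238 + (-212*25 + 145)) + I*sqrt(128549) = sqrt(-122332 + (-5300 + 145)) + I*sqrt(128549) = sqrt(-122332 - 5155) + I*sqrt(128549) = sqrt(-127487) + I*sqrt(128549) = I*sqrt(127487) + I*sqrt(128549)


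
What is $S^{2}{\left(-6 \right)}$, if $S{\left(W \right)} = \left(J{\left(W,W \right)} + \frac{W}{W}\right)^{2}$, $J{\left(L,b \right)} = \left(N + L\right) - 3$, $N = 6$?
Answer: $16$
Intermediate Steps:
$J{\left(L,b \right)} = 3 + L$ ($J{\left(L,b \right)} = \left(6 + L\right) - 3 = 3 + L$)
$S{\left(W \right)} = \left(4 + W\right)^{2}$ ($S{\left(W \right)} = \left(\left(3 + W\right) + \frac{W}{W}\right)^{2} = \left(\left(3 + W\right) + 1\right)^{2} = \left(4 + W\right)^{2}$)
$S^{2}{\left(-6 \right)} = \left(\left(4 - 6\right)^{2}\right)^{2} = \left(\left(-2\right)^{2}\right)^{2} = 4^{2} = 16$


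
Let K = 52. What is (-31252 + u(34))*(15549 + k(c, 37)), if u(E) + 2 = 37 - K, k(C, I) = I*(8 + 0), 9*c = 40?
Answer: -495457305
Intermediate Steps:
c = 40/9 (c = (⅑)*40 = 40/9 ≈ 4.4444)
k(C, I) = 8*I (k(C, I) = I*8 = 8*I)
u(E) = -17 (u(E) = -2 + (37 - 1*52) = -2 + (37 - 52) = -2 - 15 = -17)
(-31252 + u(34))*(15549 + k(c, 37)) = (-31252 - 17)*(15549 + 8*37) = -31269*(15549 + 296) = -31269*15845 = -495457305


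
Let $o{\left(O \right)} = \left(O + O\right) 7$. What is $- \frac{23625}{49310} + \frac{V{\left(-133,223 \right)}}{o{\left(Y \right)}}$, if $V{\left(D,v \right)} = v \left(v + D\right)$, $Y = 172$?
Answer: $\frac{46638135}{5936924} \approx 7.8556$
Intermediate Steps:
$V{\left(D,v \right)} = v \left(D + v\right)$
$o{\left(O \right)} = 14 O$ ($o{\left(O \right)} = 2 O 7 = 14 O$)
$- \frac{23625}{49310} + \frac{V{\left(-133,223 \right)}}{o{\left(Y \right)}} = - \frac{23625}{49310} + \frac{223 \left(-133 + 223\right)}{14 \cdot 172} = \left(-23625\right) \frac{1}{49310} + \frac{223 \cdot 90}{2408} = - \frac{4725}{9862} + 20070 \cdot \frac{1}{2408} = - \frac{4725}{9862} + \frac{10035}{1204} = \frac{46638135}{5936924}$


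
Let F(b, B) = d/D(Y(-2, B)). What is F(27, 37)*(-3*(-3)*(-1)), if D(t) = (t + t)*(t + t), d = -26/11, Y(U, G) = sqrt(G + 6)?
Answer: 117/946 ≈ 0.12368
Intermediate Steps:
Y(U, G) = sqrt(6 + G)
d = -26/11 (d = -26*1/11 = -26/11 ≈ -2.3636)
D(t) = 4*t**2 (D(t) = (2*t)*(2*t) = 4*t**2)
F(b, B) = -26/(11*(24 + 4*B)) (F(b, B) = -26*1/(4*(6 + B))/11 = -26/(11*(24 + 4*B)))
F(27, 37)*(-3*(-3)*(-1)) = (-13/(132 + 22*37))*(-3*(-3)*(-1)) = (-13/(132 + 814))*(9*(-1)) = -13/946*(-9) = 117/946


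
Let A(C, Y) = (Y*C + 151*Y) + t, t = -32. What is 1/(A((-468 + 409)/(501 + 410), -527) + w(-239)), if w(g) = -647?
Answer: -911/73082123 ≈ -1.2465e-5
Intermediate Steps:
A(C, Y) = -32 + 151*Y + C*Y (A(C, Y) = (Y*C + 151*Y) - 32 = (C*Y + 151*Y) - 32 = (151*Y + C*Y) - 32 = -32 + 151*Y + C*Y)
1/(A((-468 + 409)/(501 + 410), -527) + w(-239)) = 1/((-32 + 151*(-527) + ((-468 + 409)/(501 + 410))*(-527)) - 647) = 1/((-32 - 79577 - 59/911*(-527)) - 647) = 1/((-32 - 79577 + 31093/911) - 647) = 1/(-72492706/911 - 647) = 1/(-73082123/911) = -911/73082123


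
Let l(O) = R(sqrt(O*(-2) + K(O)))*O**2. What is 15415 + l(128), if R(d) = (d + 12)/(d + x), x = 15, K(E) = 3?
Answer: 7231321/239 + 24576*I*sqrt(253)/239 ≈ 30257.0 + 1635.6*I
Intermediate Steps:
R(d) = (12 + d)/(15 + d) (R(d) = (d + 12)/(d + 15) = (12 + d)/(15 + d))
l(O) = O**2*(12 + sqrt(3 - 2*O))/(15 + sqrt(3 - 2*O)) (l(O) = ((12 + sqrt(O*(-2) + 3))/(15 + sqrt(O*(-2) + 3)))*O**2 = ((12 + sqrt(-2*O + 3))/(15 + sqrt(-2*O + 3)))*O**2 = ((12 + sqrt(3 - 2*O))/(15 + sqrt(3 - 2*O)))*O**2 = O**2*(12 + sqrt(3 - 2*O))/(15 + sqrt(3 - 2*O)))
15415 + l(128) = 15415 + 128**2*(12 + sqrt(3 - 2*128))/(15 + sqrt(3 - 2*128)) = 15415 + 16384*(12 + sqrt(3 - 256))/(15 + sqrt(3 - 256)) = 15415 + 16384*(12 + sqrt(-253))/(15 + sqrt(-253)) = 15415 + 16384*(12 + I*sqrt(253))/(15 + I*sqrt(253))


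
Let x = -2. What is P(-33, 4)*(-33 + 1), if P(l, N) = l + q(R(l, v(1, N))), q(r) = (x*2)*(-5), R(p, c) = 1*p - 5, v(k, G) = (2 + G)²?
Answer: 416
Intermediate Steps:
R(p, c) = -5 + p (R(p, c) = p - 5 = -5 + p)
q(r) = 20 (q(r) = -2*2*(-5) = -4*(-5) = 20)
P(l, N) = 20 + l (P(l, N) = l + 20 = 20 + l)
P(-33, 4)*(-33 + 1) = (20 - 33)*(-33 + 1) = -13*(-32) = 416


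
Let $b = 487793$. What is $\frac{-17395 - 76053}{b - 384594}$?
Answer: $- \frac{93448}{103199} \approx -0.90551$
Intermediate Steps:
$\frac{-17395 - 76053}{b - 384594} = \frac{-17395 - 76053}{487793 - 384594} = - \frac{93448}{103199}$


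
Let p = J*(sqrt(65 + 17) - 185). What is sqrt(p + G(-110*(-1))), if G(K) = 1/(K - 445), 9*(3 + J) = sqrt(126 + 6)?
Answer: sqrt(335)*sqrt(-9 + 335*(-185 + sqrt(82))*(-27 + 2*sqrt(33)))/1005 ≈ 17.413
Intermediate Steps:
J = -3 + 2*sqrt(33)/9 (J = -3 + sqrt(126 + 6)/9 = -3 + sqrt(132)/9 = -3 + (2*sqrt(33))/9 = -3 + 2*sqrt(33)/9 ≈ -1.7234)
p = (-185 + sqrt(82))*(-3 + 2*sqrt(33)/9) (p = (-3 + 2*sqrt(33)/9)*(sqrt(65 + 17) - 185) = (-3 + 2*sqrt(33)/9)*(sqrt(82) - 185) = (-3 + 2*sqrt(33)/9)*(-185 + sqrt(82)) = (-185 + sqrt(82))*(-3 + 2*sqrt(33)/9) ≈ 303.23)
G(K) = 1/(-445 + K)
sqrt(p + G(-110*(-1))) = sqrt((27 - 2*sqrt(33))*(185 - sqrt(82))/9 + 1/(-445 - 110*(-1))) = sqrt((27 - 2*sqrt(33))*(185 - sqrt(82))/9 + 1/(-445 + 110)) = sqrt((27 - 2*sqrt(33))*(185 - sqrt(82))/9 + 1/(-335)) = sqrt((27 - 2*sqrt(33))*(185 - sqrt(82))/9 - 1/335) = sqrt(-1/335 + (27 - 2*sqrt(33))*(185 - sqrt(82))/9)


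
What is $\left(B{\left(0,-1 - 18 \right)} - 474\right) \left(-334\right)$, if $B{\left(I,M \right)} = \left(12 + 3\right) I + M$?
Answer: $164662$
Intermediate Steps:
$B{\left(I,M \right)} = M + 15 I$ ($B{\left(I,M \right)} = 15 I + M = M + 15 I$)
$\left(B{\left(0,-1 - 18 \right)} - 474\right) \left(-334\right) = \left(\left(\left(-1 - 18\right) + 15 \cdot 0\right) - 474\right) \left(-334\right) = \left(\left(\left(-1 - 18\right) + 0\right) - 474\right) \left(-334\right) = \left(\left(-19 + 0\right) - 474\right) \left(-334\right) = \left(-19 - 474\right) \left(-334\right) = \left(-493\right) \left(-334\right) = 164662$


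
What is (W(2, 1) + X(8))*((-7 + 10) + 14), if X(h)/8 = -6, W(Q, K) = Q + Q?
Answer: -748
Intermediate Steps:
W(Q, K) = 2*Q
X(h) = -48 (X(h) = 8*(-6) = -48)
(W(2, 1) + X(8))*((-7 + 10) + 14) = (2*2 - 48)*((-7 + 10) + 14) = (4 - 48)*(3 + 14) = -44*17 = -748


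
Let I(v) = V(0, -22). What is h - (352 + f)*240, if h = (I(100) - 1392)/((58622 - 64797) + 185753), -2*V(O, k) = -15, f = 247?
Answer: -51632269329/359156 ≈ -1.4376e+5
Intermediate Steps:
V(O, k) = 15/2 (V(O, k) = -1/2*(-15) = 15/2)
I(v) = 15/2
h = -2769/359156 (h = (15/2 - 1392)/((58622 - 64797) + 185753) = -2769/(2*(-6175 + 185753)) = -2769/2/179578 = -2769/2*1/179578 = -2769/359156 ≈ -0.0077097)
h - (352 + f)*240 = -2769/359156 - (352 + 247)*240 = -2769/359156 - 599*240 = -2769/359156 - 1*143760 = -2769/359156 - 143760 = -51632269329/359156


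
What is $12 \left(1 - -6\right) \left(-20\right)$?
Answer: $-1680$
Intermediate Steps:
$12 \left(1 - -6\right) \left(-20\right) = 12 \left(1 + 6\right) \left(-20\right) = 12 \cdot 7 \left(-20\right) = 84 \left(-20\right) = -1680$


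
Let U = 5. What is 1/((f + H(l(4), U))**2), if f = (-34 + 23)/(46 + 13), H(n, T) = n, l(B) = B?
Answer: 3481/50625 ≈ 0.068761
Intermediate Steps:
f = -11/59 ≈ -0.18644
1/((f + H(l(4), U))**2) = 1/((-11/59 + 4)**2) = 1/((225/59)**2) = 1/(50625/3481) = 3481/50625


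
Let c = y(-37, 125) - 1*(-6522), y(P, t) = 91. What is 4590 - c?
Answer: -2023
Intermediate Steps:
c = 6613 (c = 91 - 1*(-6522) = 91 + 6522 = 6613)
4590 - c = 4590 - 1*6613 = 4590 - 6613 = -2023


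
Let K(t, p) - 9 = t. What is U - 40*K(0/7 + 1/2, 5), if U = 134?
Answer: -246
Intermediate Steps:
K(t, p) = 9 + t
U - 40*K(0/7 + 1/2, 5) = 134 - 40*(9 + (0/7 + 1/2)) = 134 - 40*(9 + (0*(⅐) + 1*(½))) = 134 - 40*(9 + (0 + ½)) = 134 - 40*(9 + ½) = 134 - 40*19/2 = 134 - 380 = -246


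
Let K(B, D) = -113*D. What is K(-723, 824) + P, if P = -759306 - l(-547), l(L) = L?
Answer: -851871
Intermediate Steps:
P = -758759 (P = -759306 - 1*(-547) = -759306 + 547 = -758759)
K(-723, 824) + P = -113*824 - 758759 = -93112 - 758759 = -851871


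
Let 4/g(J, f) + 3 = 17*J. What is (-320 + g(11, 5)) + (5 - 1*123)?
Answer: -20147/46 ≈ -437.98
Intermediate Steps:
g(J, f) = 4/(-3 + 17*J)
(-320 + g(11, 5)) + (5 - 1*123) = (-320 + 4/(-3 + 17*11)) + (5 - 1*123) = (-320 + 4/(-3 + 187)) + (5 - 123) = (-320 + 4/184) - 118 = (-320 + 4*(1/184)) - 118 = (-320 + 1/46) - 118 = -14719/46 - 118 = -20147/46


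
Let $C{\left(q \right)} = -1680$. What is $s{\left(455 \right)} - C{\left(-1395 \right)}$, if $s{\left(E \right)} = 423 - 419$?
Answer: $1684$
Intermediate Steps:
$s{\left(E \right)} = 4$
$s{\left(455 \right)} - C{\left(-1395 \right)} = 4 - -1680 = 4 + 1680 = 1684$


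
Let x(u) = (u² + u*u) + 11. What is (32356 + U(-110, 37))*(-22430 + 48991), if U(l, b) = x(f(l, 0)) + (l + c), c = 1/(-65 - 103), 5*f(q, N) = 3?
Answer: 3598547999839/4200 ≈ 8.5680e+8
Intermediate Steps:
f(q, N) = ⅗ (f(q, N) = (⅕)*3 = ⅗)
c = -1/168 (c = 1/(-168) = -1/168 ≈ -0.0059524)
x(u) = 11 + 2*u² (x(u) = (u² + u²) + 11 = 2*u² + 11 = 11 + 2*u²)
U(l, b) = 49199/4200 + l (U(l, b) = (11 + 2*(⅗)²) + (l - 1/168) = (11 + 2*(9/25)) + (-1/168 + l) = (11 + 18/25) + (-1/168 + l) = 293/25 + (-1/168 + l) = 49199/4200 + l)
(32356 + U(-110, 37))*(-22430 + 48991) = (32356 + (49199/4200 - 110))*(-22430 + 48991) = (32356 - 412801/4200)*26561 = (135482399/4200)*26561 = 3598547999839/4200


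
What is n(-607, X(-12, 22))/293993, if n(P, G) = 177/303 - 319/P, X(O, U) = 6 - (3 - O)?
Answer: 68032/18023828851 ≈ 3.7746e-6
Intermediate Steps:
X(O, U) = 3 + O (X(O, U) = 6 + (-3 + O) = 3 + O)
n(P, G) = 59/101 - 319/P (n(P, G) = 177*(1/303) - 319/P = 59/101 - 319/P)
n(-607, X(-12, 22))/293993 = (59/101 - 319/(-607))/293993 = (59/101 - 319*(-1/607))*(1/293993) = (59/101 + 319/607)*(1/293993) = (68032/61307)*(1/293993) = 68032/18023828851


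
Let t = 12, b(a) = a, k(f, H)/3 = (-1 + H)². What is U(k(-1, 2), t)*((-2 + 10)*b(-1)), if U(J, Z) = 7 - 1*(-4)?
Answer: -88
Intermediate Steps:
k(f, H) = 3*(-1 + H)²
U(J, Z) = 11 (U(J, Z) = 7 + 4 = 11)
U(k(-1, 2), t)*((-2 + 10)*b(-1)) = 11*((-2 + 10)*(-1)) = 11*(8*(-1)) = 11*(-8) = -88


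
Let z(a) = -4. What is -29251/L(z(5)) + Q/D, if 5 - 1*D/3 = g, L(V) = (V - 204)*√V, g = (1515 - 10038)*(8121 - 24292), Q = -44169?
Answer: 14723/137825428 - 29251*I/416 ≈ 0.00010682 - 70.315*I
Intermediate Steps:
g = 137825433 (g = -8523*(-16171) = 137825433)
L(V) = √V*(-204 + V) (L(V) = (-204 + V)*√V = √V*(-204 + V))
D = -413476284 (D = 15 - 3*137825433 = 15 - 413476299 = -413476284)
-29251/L(z(5)) + Q/D = -29251*(-I/(2*(-204 - 4))) - 44169/(-413476284) = -29251*I/416 - 44169*(-1/413476284) = -29251*I/416 + 14723/137825428 = 14723/137825428 - 29251*I/416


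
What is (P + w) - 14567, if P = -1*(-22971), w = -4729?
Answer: 3675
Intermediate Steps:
P = 22971
(P + w) - 14567 = (22971 - 4729) - 14567 = 18242 - 14567 = 3675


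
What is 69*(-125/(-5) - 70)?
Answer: -3105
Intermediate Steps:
69*(-125/(-5) - 70) = 69*(-125*(-⅕) - 70) = 69*(25 - 70) = 69*(-45) = -3105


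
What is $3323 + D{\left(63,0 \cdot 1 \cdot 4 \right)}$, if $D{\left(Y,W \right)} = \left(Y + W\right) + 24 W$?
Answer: $3386$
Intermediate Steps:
$D{\left(Y,W \right)} = Y + 25 W$ ($D{\left(Y,W \right)} = \left(W + Y\right) + 24 W = Y + 25 W$)
$3323 + D{\left(63,0 \cdot 1 \cdot 4 \right)} = 3323 + \left(63 + 25 \cdot 0 \cdot 1 \cdot 4\right) = 3323 + \left(63 + 25 \cdot 0 \cdot 4\right) = 3323 + \left(63 + 25 \cdot 0\right) = 3323 + \left(63 + 0\right) = 3323 + 63 = 3386$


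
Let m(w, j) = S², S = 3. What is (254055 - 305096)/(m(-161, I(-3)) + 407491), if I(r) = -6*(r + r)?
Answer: -51041/407500 ≈ -0.12525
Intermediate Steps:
I(r) = -12*r
m(w, j) = 9 (m(w, j) = 3² = 9)
(254055 - 305096)/(m(-161, I(-3)) + 407491) = (254055 - 305096)/(9 + 407491) = -51041/407500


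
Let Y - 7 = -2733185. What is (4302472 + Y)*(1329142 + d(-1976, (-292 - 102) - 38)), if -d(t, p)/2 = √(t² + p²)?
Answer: 2085814565748 - 125543520*√2557 ≈ 2.0795e+12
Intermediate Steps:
Y = -2733178 (Y = 7 - 2733185 = -2733178)
d(t, p) = -2*√(p² + t²) (d(t, p) = -2*√(t² + p²) = -2*√(p² + t²))
(4302472 + Y)*(1329142 + d(-1976, (-292 - 102) - 38)) = (4302472 - 2733178)*(1329142 - 2*√(((-292 - 102) - 38)² + (-1976)²)) = 1569294*(1329142 - 2*√((-394 - 38)² + 3904576)) = 1569294*(1329142 - 2*√((-432)² + 3904576)) = 1569294*(1329142 - 2*√(186624 + 3904576)) = 1569294*(1329142 - 80*√2557) = 2085814565748 - 125543520*√2557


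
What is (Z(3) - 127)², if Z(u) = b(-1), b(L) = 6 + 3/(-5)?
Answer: 369664/25 ≈ 14787.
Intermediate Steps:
b(L) = 27/5 (b(L) = 6 + 3*(-⅕) = 6 - ⅗ = 27/5)
Z(u) = 27/5
(Z(3) - 127)² = (27/5 - 127)² = (-608/5)² = 369664/25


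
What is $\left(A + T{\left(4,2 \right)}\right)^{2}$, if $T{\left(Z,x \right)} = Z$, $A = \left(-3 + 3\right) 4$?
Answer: $16$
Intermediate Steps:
$A = 0$ ($A = 0 \cdot 4 = 0$)
$\left(A + T{\left(4,2 \right)}\right)^{2} = \left(0 + 4\right)^{2} = 4^{2} = 16$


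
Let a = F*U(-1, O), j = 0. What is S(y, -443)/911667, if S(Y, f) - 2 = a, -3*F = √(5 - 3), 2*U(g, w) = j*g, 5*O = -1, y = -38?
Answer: 2/911667 ≈ 2.1938e-6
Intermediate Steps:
O = -⅕ (O = (⅕)*(-1) = -⅕ ≈ -0.20000)
U(g, w) = 0 (U(g, w) = (0*g)/2 = (½)*0 = 0)
F = -√2/3 (F = -√(5 - 3)/3 = -√2/3 ≈ -0.47140)
a = 0 (a = -√2/3*0 = 0)
S(Y, f) = 2 (S(Y, f) = 2 + 0 = 2)
S(y, -443)/911667 = 2/911667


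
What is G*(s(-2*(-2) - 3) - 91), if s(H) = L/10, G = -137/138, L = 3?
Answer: 124259/1380 ≈ 90.043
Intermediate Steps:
G = -137/138 (G = -137*1/138 = -137/138 ≈ -0.99275)
s(H) = 3/10
G*(s(-2*(-2) - 3) - 91) = -137*(3/10 - 91)/138 = -137/138*(-907/10) = 124259/1380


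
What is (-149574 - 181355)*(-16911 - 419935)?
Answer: 144565009934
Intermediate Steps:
(-149574 - 181355)*(-16911 - 419935) = -330929*(-436846) = 144565009934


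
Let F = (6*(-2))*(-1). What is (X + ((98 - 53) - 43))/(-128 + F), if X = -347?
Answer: 345/116 ≈ 2.9741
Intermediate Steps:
F = 12 (F = -12*(-1) = 12)
(X + ((98 - 53) - 43))/(-128 + F) = (-347 + ((98 - 53) - 43))/(-128 + 12) = (-347 + (45 - 43))/(-116) = (-347 + 2)*(-1/116) = -345*(-1/116) = 345/116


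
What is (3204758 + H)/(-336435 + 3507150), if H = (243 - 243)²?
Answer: 3204758/3170715 ≈ 1.0107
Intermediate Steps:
H = 0 (H = 0² = 0)
(3204758 + H)/(-336435 + 3507150) = (3204758 + 0)/(-336435 + 3507150) = 3204758/3170715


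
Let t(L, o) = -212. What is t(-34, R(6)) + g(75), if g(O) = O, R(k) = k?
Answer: -137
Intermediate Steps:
t(-34, R(6)) + g(75) = -212 + 75 = -137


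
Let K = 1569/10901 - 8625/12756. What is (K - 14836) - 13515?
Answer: -1314123344239/46351052 ≈ -28352.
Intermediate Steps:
K = -24668987/46351052 (K = 1569*(1/10901) - 8625*1/12756 = 1569/10901 - 2875/4252 = -24668987/46351052 ≈ -0.53222)
(K - 14836) - 13515 = (-24668987/46351052 - 14836) - 13515 = -687688876459/46351052 - 13515 = -1314123344239/46351052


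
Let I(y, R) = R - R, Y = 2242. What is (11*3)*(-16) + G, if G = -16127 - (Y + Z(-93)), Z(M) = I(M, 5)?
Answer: -18897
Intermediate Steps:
I(y, R) = 0
Z(M) = 0
G = -18369 (G = -16127 - (2242 + 0) = -16127 - 1*2242 = -16127 - 2242 = -18369)
(11*3)*(-16) + G = (11*3)*(-16) - 18369 = 33*(-16) - 18369 = -528 - 18369 = -18897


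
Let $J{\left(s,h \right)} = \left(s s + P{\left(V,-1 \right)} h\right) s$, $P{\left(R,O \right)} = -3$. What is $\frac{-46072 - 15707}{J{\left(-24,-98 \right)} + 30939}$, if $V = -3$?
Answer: $- \frac{20593}{3353} \approx -6.1417$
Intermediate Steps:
$J{\left(s,h \right)} = s \left(s^{2} - 3 h\right)$ ($J{\left(s,h \right)} = \left(s s - 3 h\right) s = \left(s^{2} - 3 h\right) s = s \left(s^{2} - 3 h\right)$)
$\frac{-46072 - 15707}{J{\left(-24,-98 \right)} + 30939} = \frac{-46072 - 15707}{- 24 \left(\left(-24\right)^{2} - -294\right) + 30939} = - \frac{61779}{- 24 \left(576 + 294\right) + 30939} = - \frac{61779}{\left(-24\right) 870 + 30939} = - \frac{61779}{-20880 + 30939} = - \frac{61779}{10059} = \left(-61779\right) \frac{1}{10059} = - \frac{20593}{3353}$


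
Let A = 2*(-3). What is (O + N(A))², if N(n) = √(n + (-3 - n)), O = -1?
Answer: (1 - I*√3)² ≈ -2.0 - 3.4641*I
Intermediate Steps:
A = -6
N(n) = I*√3 (N(n) = √(-3) = I*√3)
(O + N(A))² = (-1 + I*√3)²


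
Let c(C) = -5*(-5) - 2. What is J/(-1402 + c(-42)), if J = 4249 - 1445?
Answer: -2804/1379 ≈ -2.0334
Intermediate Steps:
J = 2804
c(C) = 23 (c(C) = 25 - 2 = 23)
J/(-1402 + c(-42)) = 2804/(-1402 + 23) = 2804/(-1379) = 2804*(-1/1379) = -2804/1379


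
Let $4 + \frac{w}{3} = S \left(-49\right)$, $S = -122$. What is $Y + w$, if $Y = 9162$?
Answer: $27084$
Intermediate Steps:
$w = 17922$ ($w = -12 + 3 \left(\left(-122\right) \left(-49\right)\right) = -12 + 3 \cdot 5978 = -12 + 17934 = 17922$)
$Y + w = 9162 + 17922 = 27084$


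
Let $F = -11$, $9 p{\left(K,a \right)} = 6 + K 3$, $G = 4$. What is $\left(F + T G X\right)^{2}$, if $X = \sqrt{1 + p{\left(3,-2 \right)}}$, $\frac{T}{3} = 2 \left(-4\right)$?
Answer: $24697 + 1408 \sqrt{6} \approx 28146.0$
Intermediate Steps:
$p{\left(K,a \right)} = \frac{2}{3} + \frac{K}{3}$ ($p{\left(K,a \right)} = \frac{6 + K 3}{9} = \frac{6 + 3 K}{9} = \frac{2}{3} + \frac{K}{3}$)
$T = -24$ ($T = 3 \cdot 2 \left(-4\right) = 3 \left(-8\right) = -24$)
$X = \frac{2 \sqrt{6}}{3}$ ($X = \sqrt{1 + \left(\frac{2}{3} + \frac{1}{3} \cdot 3\right)} = \sqrt{1 + \left(\frac{2}{3} + 1\right)} = \sqrt{1 + \frac{5}{3}} = \sqrt{\frac{8}{3}} = \frac{2 \sqrt{6}}{3} \approx 1.633$)
$\left(F + T G X\right)^{2} = \left(-11 + \left(-24\right) 4 \frac{2 \sqrt{6}}{3}\right)^{2} = \left(-11 - 96 \frac{2 \sqrt{6}}{3}\right)^{2} = \left(-11 - 64 \sqrt{6}\right)^{2}$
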